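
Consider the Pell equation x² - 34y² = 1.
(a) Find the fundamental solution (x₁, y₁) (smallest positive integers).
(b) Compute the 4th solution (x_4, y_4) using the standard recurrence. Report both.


Step 1: Find the fundamental solution (x₁, y₁) of x² - 34y² = 1.
  Expand √34 as a continued fraction. a₀ = ⌊√34⌋ = 5; iterate m_{k+1} = d_k·a_k − m_k, d_{k+1} = (34 − m_{k+1}²)/d_k, a_{k+1} = ⌊(a₀ + m_{k+1})/d_{k+1}⌋ (starting m₀ = 0, d₀ = 1), with convergents p_k = a_k·p_{k-1} + p_{k-2}, q_k = a_k·q_{k-1} + q_{k-2} (p₋₁ = 1, q₋₁ = 0):
  k = 0: a₀ = 5; p₀/q₀ = 5/1; p₀² − 34·q₀² = 25 − 34 = -9.
  k = 1: m = 5, d = 9, a = ⌊(5 + 5)/9⌋ = 1; p/q = (1·5 + 1)/(1·1 + 0) = 6/1; p² − 34·q² = 36 − 34 = 2.
  k = 2: m = 4, d = 2, a = ⌊(5 + 4)/2⌋ = 4; p/q = (4·6 + 5)/(4·1 + 1) = 29/5; p² − 34·q² = 841 − 850 = -9.
  k = 3: m = 4, d = 9, a = ⌊(5 + 4)/9⌋ = 1; p/q = (1·29 + 6)/(1·5 + 1) = 35/6; p² − 34·q² = 1225 − 1224 = 1.
  The first convergent with p² − 34·q² = 1 gives the fundamental solution (x₁, y₁) = (35, 6).
Step 2: Apply the recurrence (x_{n+1}, y_{n+1}) = (x₁x_n + 34y₁y_n, x₁y_n + y₁x_n) repeatedly.
  From (x_1, y_1) = (35, 6): x_2 = 35·35 + 34·6·6 = 2449; y_2 = 35·6 + 6·35 = 420.
  From (x_2, y_2) = (2449, 420): x_3 = 35·2449 + 34·6·420 = 171395; y_3 = 35·420 + 6·2449 = 29394.
  From (x_3, y_3) = (171395, 29394): x_4 = 35·171395 + 34·6·29394 = 11995201; y_4 = 35·29394 + 6·171395 = 2057160.
Step 3: Verify x_4² - 34·y_4² = 143884847030401 - 143884847030400 = 1 (should be 1). ✓

(x_1, y_1) = (35, 6); (x_4, y_4) = (11995201, 2057160).


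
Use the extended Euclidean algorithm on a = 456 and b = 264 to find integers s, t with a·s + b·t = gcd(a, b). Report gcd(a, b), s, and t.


Euclidean algorithm on (456, 264) — divide until remainder is 0:
  456 = 1 · 264 + 192
  264 = 1 · 192 + 72
  192 = 2 · 72 + 48
  72 = 1 · 48 + 24
  48 = 2 · 24 + 0
gcd(456, 264) = 24.
Track Bezout coefficients alongside the remainders: start with r₀ = 456 = a·1 + b·0 (s = 1, t = 0) and r₁ = 264 = a·0 + b·1 (s = 0, t = 1); each new remainder r_{k+1} = r_{k-1} − q_k·r_k inherits s_{k+1} = s_{k-1} − q_k·s_k, t_{k+1} = t_{k-1} − q_k·t_k, so r_k = a·s_k + b·t_k at every step:
  q = 1: r = 192, s = 1 − 1·0 = 1, t = 0 − 1·1 = -1  (check: 456·1 + 264·(-1) = 192)
  q = 1: r = 72, s = 0 − 1·1 = -1, t = 1 − 1·(-1) = 2  (check: 456·(-1) + 264·2 = 72)
  q = 2: r = 48, s = 1 − 2·(-1) = 3, t = -1 − 2·2 = -5  (check: 456·3 + 264·(-5) = 48)
  q = 1: r = 24, s = -1 − 1·3 = -4, t = 2 − 1·(-5) = 7  (check: 456·(-4) + 264·7 = 24)
The row with r = 24 (the gcd) gives the Bezout coefficients s = -4, t = 7.
Result: 456 · (-4) + 264 · (7) = 24.

gcd(456, 264) = 24; s = -4, t = 7 (check: 456·(-4) + 264·7 = 24).


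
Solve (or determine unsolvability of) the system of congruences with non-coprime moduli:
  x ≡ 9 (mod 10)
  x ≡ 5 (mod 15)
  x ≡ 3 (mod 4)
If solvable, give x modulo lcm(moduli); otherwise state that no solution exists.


Moduli 10, 15, 4 are not pairwise coprime, so CRT works modulo lcm(m_i) when all pairwise compatibility conditions hold.
Pairwise compatibility: gcd(m_i, m_j) must divide a_i - a_j for every pair.
Merge one congruence at a time:
  Start: x ≡ 9 (mod 10).
  Combine with x ≡ 5 (mod 15): gcd(10, 15) = 5, and 5 - 9 = -4 is NOT divisible by 5.
    ⇒ system is inconsistent (no integer solution).

No solution (the system is inconsistent).


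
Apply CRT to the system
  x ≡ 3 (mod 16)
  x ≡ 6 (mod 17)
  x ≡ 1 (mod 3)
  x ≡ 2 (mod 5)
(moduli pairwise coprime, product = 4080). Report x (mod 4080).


Product of moduli M = 16 · 17 · 3 · 5 = 4080.
Merge one congruence at a time:
  Start: x ≡ 3 (mod 16).
  Combine with x ≡ 6 (mod 17); new modulus lcm = 272.
    Write x = 3 + 16·t and substitute into x ≡ 6 (mod 17): 16·t ≡ 6 − 3 = 3 (mod 17).
    The inverse of 16 mod 17 is 16 (since 16·16 = 256 = 15·17 + 1), so t ≡ 16·3 = 48 ≡ 14 (mod 17).
    Then x = 3 + 16·14 = 227, valid modulo lcm(16, 17) = 272: x ≡ 227 (mod 272).
  Combine with x ≡ 1 (mod 3); new modulus lcm = 816.
    Write x = 227 + 272·t and substitute into x ≡ 1 (mod 3): 272·t ≡ 1 − 227 = -226 (mod 3).
    Reduce coefficients mod 3: 2·t ≡ 2 (mod 3).
    The inverse of 2 mod 3 is 2 (since 2·2 = 4 = 1·3 + 1), so t ≡ 2·2 = 4 ≡ 1 (mod 3).
    Then x = 227 + 272·1 = 499, valid modulo lcm(272, 3) = 816: x ≡ 499 (mod 816).
  Combine with x ≡ 2 (mod 5); new modulus lcm = 4080.
    Write x = 499 + 816·t and substitute into x ≡ 2 (mod 5): 816·t ≡ 2 − 499 = -497 (mod 5).
    Reduce coefficients mod 5: 1·t ≡ 3 (mod 5).
    So t ≡ 3 (mod 5).
    Then x = 499 + 816·3 = 2947, valid modulo lcm(816, 5) = 4080: x ≡ 2947 (mod 4080).
Verify against each original: 2947 mod 16 = 3, 2947 mod 17 = 6, 2947 mod 3 = 1, 2947 mod 5 = 2.

x ≡ 2947 (mod 4080).


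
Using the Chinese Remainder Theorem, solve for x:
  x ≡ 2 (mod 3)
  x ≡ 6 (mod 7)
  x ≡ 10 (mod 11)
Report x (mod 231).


Moduli 3, 7, 11 are pairwise coprime; by CRT there is a unique solution modulo M = 3 · 7 · 11 = 231.
Solve pairwise, accumulating the modulus:
  Start with x ≡ 2 (mod 3).
  Combine with x ≡ 6 (mod 7): since gcd(3, 7) = 1, we get a unique residue mod 21.
    Write x = 2 + 3·t and substitute into x ≡ 6 (mod 7): 3·t ≡ 6 − 2 = 4 (mod 7).
    The inverse of 3 mod 7 is 5 (since 3·5 = 15 = 2·7 + 1), so t ≡ 5·4 = 20 ≡ 6 (mod 7).
    Then x = 2 + 3·6 = 20, valid modulo lcm(3, 7) = 21: x ≡ 20 (mod 21).
  Combine with x ≡ 10 (mod 11): since gcd(21, 11) = 1, we get a unique residue mod 231.
    Write x = 20 + 21·t and substitute into x ≡ 10 (mod 11): 21·t ≡ 10 − 20 = -10 (mod 11).
    Reduce coefficients mod 11: 10·t ≡ 1 (mod 11).
    The inverse of 10 mod 11 is 10 (since 10·10 = 100 = 9·11 + 1), so t ≡ 10·1 = 10 ≡ 10 (mod 11).
    Then x = 20 + 21·10 = 230, valid modulo lcm(21, 11) = 231: x ≡ 230 (mod 231).
Verify: 230 mod 3 = 2 ✓, 230 mod 7 = 6 ✓, 230 mod 11 = 10 ✓.

x ≡ 230 (mod 231).


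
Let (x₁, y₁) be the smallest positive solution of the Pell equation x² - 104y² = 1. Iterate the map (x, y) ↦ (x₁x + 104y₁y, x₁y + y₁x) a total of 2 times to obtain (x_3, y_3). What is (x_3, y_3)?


Step 1: Find the fundamental solution (x₁, y₁) of x² - 104y² = 1.
  Expand √104 as a continued fraction. a₀ = ⌊√104⌋ = 10; iterate m_{k+1} = d_k·a_k − m_k, d_{k+1} = (104 − m_{k+1}²)/d_k, a_{k+1} = ⌊(a₀ + m_{k+1})/d_{k+1}⌋ (starting m₀ = 0, d₀ = 1), with convergents p_k = a_k·p_{k-1} + p_{k-2}, q_k = a_k·q_{k-1} + q_{k-2} (p₋₁ = 1, q₋₁ = 0):
  k = 0: a₀ = 10; p₀/q₀ = 10/1; p₀² − 104·q₀² = 100 − 104 = -4.
  k = 1: m = 10, d = 4, a = ⌊(10 + 10)/4⌋ = 5; p/q = (5·10 + 1)/(5·1 + 0) = 51/5; p² − 104·q² = 2601 − 2600 = 1.
  The first convergent with p² − 104·q² = 1 gives the fundamental solution (x₁, y₁) = (51, 5).
Step 2: Apply the recurrence (x_{n+1}, y_{n+1}) = (x₁x_n + 104y₁y_n, x₁y_n + y₁x_n) repeatedly.
  From (x_1, y_1) = (51, 5): x_2 = 51·51 + 104·5·5 = 5201; y_2 = 51·5 + 5·51 = 510.
  From (x_2, y_2) = (5201, 510): x_3 = 51·5201 + 104·5·510 = 530451; y_3 = 51·510 + 5·5201 = 52015.
Step 3: Verify x_3² - 104·y_3² = 281378263401 - 281378263400 = 1 (should be 1). ✓

(x_1, y_1) = (51, 5); (x_3, y_3) = (530451, 52015).


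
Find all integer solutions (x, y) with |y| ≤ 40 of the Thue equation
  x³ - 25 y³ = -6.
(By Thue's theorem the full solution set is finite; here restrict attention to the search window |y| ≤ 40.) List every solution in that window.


The equation is x³ - 25y³ = -6. For fixed y, x³ = 25·y³ − 6, so a solution requires the RHS to be a perfect cube.
Strategy: iterate y from -40 to 40, compute RHS = 25·y³ − 6, and check whether it is a (positive or negative) perfect cube.
Check small values of y:
  y = 0: RHS = -6 is not a perfect cube.
  y = 1: RHS = 19 is not a perfect cube.
  y = -1: RHS = -31 is not a perfect cube.
  y = 2: RHS = 194 is not a perfect cube.
  y = -2: RHS = -206 is not a perfect cube.
  y = 3: RHS = 669 is not a perfect cube.
  y = -3: RHS = -681 is not a perfect cube.
Continuing the search up to |y| = 40 finds no solutions either.
No (x, y) in the scanned range satisfies the equation.

No integer solutions with |y| ≤ 40.


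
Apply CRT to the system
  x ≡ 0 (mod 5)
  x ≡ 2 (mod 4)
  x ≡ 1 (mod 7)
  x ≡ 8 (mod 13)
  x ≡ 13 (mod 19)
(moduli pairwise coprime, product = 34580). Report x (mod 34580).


Product of moduli M = 5 · 4 · 7 · 13 · 19 = 34580.
Merge one congruence at a time:
  Start: x ≡ 0 (mod 5).
  Combine with x ≡ 2 (mod 4); new modulus lcm = 20.
    Write x = 0 + 5·t and substitute into x ≡ 2 (mod 4): 5·t ≡ 2 − 0 = 2 (mod 4).
    Reduce coefficients mod 4: 1·t ≡ 2 (mod 4).
    So t ≡ 2 (mod 4).
    Then x = 0 + 5·2 = 10, valid modulo lcm(5, 4) = 20: x ≡ 10 (mod 20).
  Combine with x ≡ 1 (mod 7); new modulus lcm = 140.
    Write x = 10 + 20·t and substitute into x ≡ 1 (mod 7): 20·t ≡ 1 − 10 = -9 (mod 7).
    Reduce coefficients mod 7: 6·t ≡ 5 (mod 7).
    The inverse of 6 mod 7 is 6 (since 6·6 = 36 = 5·7 + 1), so t ≡ 6·5 = 30 ≡ 2 (mod 7).
    Then x = 10 + 20·2 = 50, valid modulo lcm(20, 7) = 140: x ≡ 50 (mod 140).
  Combine with x ≡ 8 (mod 13); new modulus lcm = 1820.
    Write x = 50 + 140·t and substitute into x ≡ 8 (mod 13): 140·t ≡ 8 − 50 = -42 (mod 13).
    Reduce coefficients mod 13: 10·t ≡ 10 (mod 13).
    The inverse of 10 mod 13 is 4 (since 10·4 = 40 = 3·13 + 1), so t ≡ 4·10 = 40 ≡ 1 (mod 13).
    Then x = 50 + 140·1 = 190, valid modulo lcm(140, 13) = 1820: x ≡ 190 (mod 1820).
  Combine with x ≡ 13 (mod 19); new modulus lcm = 34580.
    Write x = 190 + 1820·t and substitute into x ≡ 13 (mod 19): 1820·t ≡ 13 − 190 = -177 (mod 19).
    Reduce coefficients mod 19: 15·t ≡ 13 (mod 19).
    The inverse of 15 mod 19 is 14 (since 15·14 = 210 = 11·19 + 1), so t ≡ 14·13 = 182 ≡ 11 (mod 19).
    Then x = 190 + 1820·11 = 20210, valid modulo lcm(1820, 19) = 34580: x ≡ 20210 (mod 34580).
Verify against each original: 20210 mod 5 = 0, 20210 mod 4 = 2, 20210 mod 7 = 1, 20210 mod 13 = 8, 20210 mod 19 = 13.

x ≡ 20210 (mod 34580).


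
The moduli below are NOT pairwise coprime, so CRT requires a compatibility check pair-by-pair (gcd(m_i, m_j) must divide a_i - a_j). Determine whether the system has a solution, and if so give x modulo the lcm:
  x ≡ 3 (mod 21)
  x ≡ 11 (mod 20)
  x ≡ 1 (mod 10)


Moduli 21, 20, 10 are not pairwise coprime, so CRT works modulo lcm(m_i) when all pairwise compatibility conditions hold.
Pairwise compatibility: gcd(m_i, m_j) must divide a_i - a_j for every pair.
Merge one congruence at a time:
  Start: x ≡ 3 (mod 21).
  Combine with x ≡ 11 (mod 20): gcd(21, 20) = 1; 11 - 3 = 8, which IS divisible by 1, so compatible.
    Write x = 3 + 21·t and substitute into x ≡ 11 (mod 20): 21·t ≡ 11 − 3 = 8 (mod 20).
    Reduce coefficients mod 20: 1·t ≡ 8 (mod 20).
    So t ≡ 8 (mod 20).
    Then x = 3 + 21·8 = 171, valid modulo lcm(21, 20) = 420: x ≡ 171 (mod 420).
  Combine with x ≡ 1 (mod 10): gcd(420, 10) = 10; 1 - 171 = -170, which IS divisible by 10, so compatible.
    Write x = 171 + 420·t and substitute into x ≡ 1 (mod 10): 420·t ≡ 1 − 171 = -170 (mod 10).
    Divide the congruence (and modulus) by g = 10: 42·t ≡ -17 (mod 1).
    Modulo 1 every t works; take t = 0.
    Then x = 171 + 420·0 = 171, valid modulo lcm(420, 10) = 420: x ≡ 171 (mod 420).
Verify: 171 mod 21 = 3, 171 mod 20 = 11, 171 mod 10 = 1.

x ≡ 171 (mod 420).


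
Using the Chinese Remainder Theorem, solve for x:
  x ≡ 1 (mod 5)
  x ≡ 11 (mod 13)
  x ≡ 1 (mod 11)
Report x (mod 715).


Moduli 5, 13, 11 are pairwise coprime; by CRT there is a unique solution modulo M = 5 · 13 · 11 = 715.
Solve pairwise, accumulating the modulus:
  Start with x ≡ 1 (mod 5).
  Combine with x ≡ 11 (mod 13): since gcd(5, 13) = 1, we get a unique residue mod 65.
    Write x = 1 + 5·t and substitute into x ≡ 11 (mod 13): 5·t ≡ 11 − 1 = 10 (mod 13).
    The inverse of 5 mod 13 is 8 (since 5·8 = 40 = 3·13 + 1), so t ≡ 8·10 = 80 ≡ 2 (mod 13).
    Then x = 1 + 5·2 = 11, valid modulo lcm(5, 13) = 65: x ≡ 11 (mod 65).
  Combine with x ≡ 1 (mod 11): since gcd(65, 11) = 1, we get a unique residue mod 715.
    Write x = 11 + 65·t and substitute into x ≡ 1 (mod 11): 65·t ≡ 1 − 11 = -10 (mod 11).
    Reduce coefficients mod 11: 10·t ≡ 1 (mod 11).
    The inverse of 10 mod 11 is 10 (since 10·10 = 100 = 9·11 + 1), so t ≡ 10·1 = 10 ≡ 10 (mod 11).
    Then x = 11 + 65·10 = 661, valid modulo lcm(65, 11) = 715: x ≡ 661 (mod 715).
Verify: 661 mod 5 = 1 ✓, 661 mod 13 = 11 ✓, 661 mod 11 = 1 ✓.

x ≡ 661 (mod 715).


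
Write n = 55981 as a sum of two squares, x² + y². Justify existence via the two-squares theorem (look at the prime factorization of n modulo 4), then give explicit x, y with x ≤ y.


Step 1: Factor n = 55981 = 17 · 37 · 89.
Step 2: Check the mod-4 condition on each prime factor: 17 ≡ 1 (mod 4), exponent 1; 37 ≡ 1 (mod 4), exponent 1; 89 ≡ 1 (mod 4), exponent 1.
All primes ≡ 3 (mod 4) appear to even exponent (or don't appear), so by the two-squares theorem n IS expressible as a sum of two squares.
Step 3: Build a representation. Here n = 17 · 37 · 89 is a product of primes ≡ 1 (mod 4). Each prime p ≡ 1 (mod 4) is itself a sum of two squares; find a² by testing p − a² for a perfect square:
  17: 17 − 1² = 16 = 4² ⇒ 17 = 1² + 4².
  37: 37 − 1² = 36 = 6² ⇒ 37 = 1² + 6².
  89: 89 − 1² = 88, 89 − 2² = 85, 89 − 3² = 80, 89 − 4² = 73, 89 − 5² = 64 = 8² ⇒ 89 = 5² + 8².
  Combine using the Brahmagupta–Fibonacci identity (a² + b²)(c² + d²) = (ac − bd)² + (ad + bc)² = (ac + bd)² + (ad − bc)²:
  17 · 37 = 629: from (1² + 4²)(1² + 6²), take (1·1 − 4·6, 1·6 + 4·1) = (1 − 24, 6 + 4) = (-23, 10); dropping signs (only squares matter) gives (23, 10); check 23² + 10² = 529 + 100 = 629 ✓.
  629 · 89 = 55981: from (23² + 10²)(5² + 8²), take (23·5 − 10·8, 23·8 + 10·5) = (115 − 80, 184 + 50) = (35, 234); check 35² + 234² = 1225 + 54756 = 55981 ✓.
Step 4: Order so x ≤ y and verify: 35² + 234² = 1225 + 54756 = 55981 = n. ✓

n = 55981 = 35² + 234² (one valid representation with x ≤ y).


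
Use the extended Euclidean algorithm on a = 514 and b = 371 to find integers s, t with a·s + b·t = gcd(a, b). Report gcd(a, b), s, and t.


Euclidean algorithm on (514, 371) — divide until remainder is 0:
  514 = 1 · 371 + 143
  371 = 2 · 143 + 85
  143 = 1 · 85 + 58
  85 = 1 · 58 + 27
  58 = 2 · 27 + 4
  27 = 6 · 4 + 3
  4 = 1 · 3 + 1
  3 = 3 · 1 + 0
gcd(514, 371) = 1.
Track Bezout coefficients alongside the remainders: start with r₀ = 514 = a·1 + b·0 (s = 1, t = 0) and r₁ = 371 = a·0 + b·1 (s = 0, t = 1); each new remainder r_{k+1} = r_{k-1} − q_k·r_k inherits s_{k+1} = s_{k-1} − q_k·s_k, t_{k+1} = t_{k-1} − q_k·t_k, so r_k = a·s_k + b·t_k at every step:
  q = 1: r = 143, s = 1 − 1·0 = 1, t = 0 − 1·1 = -1  (check: 514·1 + 371·(-1) = 143)
  q = 2: r = 85, s = 0 − 2·1 = -2, t = 1 − 2·(-1) = 3  (check: 514·(-2) + 371·3 = 85)
  q = 1: r = 58, s = 1 − 1·(-2) = 3, t = -1 − 1·3 = -4  (check: 514·3 + 371·(-4) = 58)
  q = 1: r = 27, s = -2 − 1·3 = -5, t = 3 − 1·(-4) = 7  (check: 514·(-5) + 371·7 = 27)
  q = 2: r = 4, s = 3 − 2·(-5) = 13, t = -4 − 2·7 = -18  (check: 514·13 + 371·(-18) = 4)
  q = 6: r = 3, s = -5 − 6·13 = -83, t = 7 − 6·(-18) = 115  (check: 514·(-83) + 371·115 = 3)
  q = 1: r = 1, s = 13 − 1·(-83) = 96, t = -18 − 1·115 = -133  (check: 514·96 + 371·(-133) = 1)
The row with r = 1 (the gcd) gives the Bezout coefficients s = 96, t = -133.
Result: 514 · (96) + 371 · (-133) = 1.

gcd(514, 371) = 1; s = 96, t = -133 (check: 514·96 + 371·(-133) = 1).


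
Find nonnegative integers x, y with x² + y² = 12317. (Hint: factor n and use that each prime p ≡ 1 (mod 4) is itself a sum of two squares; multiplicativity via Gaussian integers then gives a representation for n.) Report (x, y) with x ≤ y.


Step 1: Factor n = 12317 = 109 · 113.
Step 2: Check the mod-4 condition on each prime factor: 109 ≡ 1 (mod 4), exponent 1; 113 ≡ 1 (mod 4), exponent 1.
All primes ≡ 3 (mod 4) appear to even exponent (or don't appear), so by the two-squares theorem n IS expressible as a sum of two squares.
Step 3: Build a representation. Here n = 109 · 113 is a product of primes ≡ 1 (mod 4). Each prime p ≡ 1 (mod 4) is itself a sum of two squares; find a² by testing p − a² for a perfect square:
  109: 109 − 1² = 108, 109 − 2² = 105, 109 − 3² = 100 = 10² ⇒ 109 = 3² + 10².
  113: 113 − 1² = 112, 113 − 2² = 109, 113 − 3² = 104, 113 − 4² = 97, 113 − 5² = 88, 113 − 6² = 77, 113 − 7² = 64 = 8² ⇒ 113 = 7² + 8².
  Combine using the Brahmagupta–Fibonacci identity (a² + b²)(c² + d²) = (ac − bd)² + (ad + bc)² = (ac + bd)² + (ad − bc)²:
  109 · 113 = 12317: from (3² + 10²)(7² + 8²), take (3·7 − 10·8, 3·8 + 10·7) = (21 − 80, 24 + 70) = (-59, 94); dropping signs (only squares matter) gives (59, 94); check 59² + 94² = 3481 + 8836 = 12317 ✓.
Step 4: Order so x ≤ y and verify: 59² + 94² = 3481 + 8836 = 12317 = n. ✓

n = 12317 = 59² + 94² (one valid representation with x ≤ y).


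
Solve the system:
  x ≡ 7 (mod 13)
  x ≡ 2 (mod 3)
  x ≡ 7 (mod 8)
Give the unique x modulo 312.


Moduli 13, 3, 8 are pairwise coprime; by CRT there is a unique solution modulo M = 13 · 3 · 8 = 312.
Solve pairwise, accumulating the modulus:
  Start with x ≡ 7 (mod 13).
  Combine with x ≡ 2 (mod 3): since gcd(13, 3) = 1, we get a unique residue mod 39.
    Write x = 7 + 13·t and substitute into x ≡ 2 (mod 3): 13·t ≡ 2 − 7 = -5 (mod 3).
    Reduce coefficients mod 3: 1·t ≡ 1 (mod 3).
    So t ≡ 1 (mod 3).
    Then x = 7 + 13·1 = 20, valid modulo lcm(13, 3) = 39: x ≡ 20 (mod 39).
  Combine with x ≡ 7 (mod 8): since gcd(39, 8) = 1, we get a unique residue mod 312.
    Write x = 20 + 39·t and substitute into x ≡ 7 (mod 8): 39·t ≡ 7 − 20 = -13 (mod 8).
    Reduce coefficients mod 8: 7·t ≡ 3 (mod 8).
    The inverse of 7 mod 8 is 7 (since 7·7 = 49 = 6·8 + 1), so t ≡ 7·3 = 21 ≡ 5 (mod 8).
    Then x = 20 + 39·5 = 215, valid modulo lcm(39, 8) = 312: x ≡ 215 (mod 312).
Verify: 215 mod 13 = 7 ✓, 215 mod 3 = 2 ✓, 215 mod 8 = 7 ✓.

x ≡ 215 (mod 312).


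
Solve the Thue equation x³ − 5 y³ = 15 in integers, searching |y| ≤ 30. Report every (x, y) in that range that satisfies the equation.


The equation is x³ - 5y³ = 15. For fixed y, x³ = 5·y³ + 15, so a solution requires the RHS to be a perfect cube.
Strategy: iterate y from -30 to 30, compute RHS = 5·y³ + 15, and check whether it is a (positive or negative) perfect cube.
Check small values of y:
  y = 0: RHS = 15 is not a perfect cube.
  y = 1: RHS = 20 is not a perfect cube.
  y = -1: RHS = 10 is not a perfect cube.
  y = 2: RHS = 55 is not a perfect cube.
  y = -2: RHS = -25 is not a perfect cube.
  y = 3: RHS = 150 is not a perfect cube.
  y = -3: RHS = -120 is not a perfect cube.
Continuing the search up to |y| = 30 finds no solutions either.
No (x, y) in the scanned range satisfies the equation.

No integer solutions with |y| ≤ 30.


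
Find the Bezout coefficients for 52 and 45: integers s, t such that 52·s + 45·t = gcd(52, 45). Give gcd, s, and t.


Euclidean algorithm on (52, 45) — divide until remainder is 0:
  52 = 1 · 45 + 7
  45 = 6 · 7 + 3
  7 = 2 · 3 + 1
  3 = 3 · 1 + 0
gcd(52, 45) = 1.
Track Bezout coefficients alongside the remainders: start with r₀ = 52 = a·1 + b·0 (s = 1, t = 0) and r₁ = 45 = a·0 + b·1 (s = 0, t = 1); each new remainder r_{k+1} = r_{k-1} − q_k·r_k inherits s_{k+1} = s_{k-1} − q_k·s_k, t_{k+1} = t_{k-1} − q_k·t_k, so r_k = a·s_k + b·t_k at every step:
  q = 1: r = 7, s = 1 − 1·0 = 1, t = 0 − 1·1 = -1  (check: 52·1 + 45·(-1) = 7)
  q = 6: r = 3, s = 0 − 6·1 = -6, t = 1 − 6·(-1) = 7  (check: 52·(-6) + 45·7 = 3)
  q = 2: r = 1, s = 1 − 2·(-6) = 13, t = -1 − 2·7 = -15  (check: 52·13 + 45·(-15) = 1)
The row with r = 1 (the gcd) gives the Bezout coefficients s = 13, t = -15.
Result: 52 · (13) + 45 · (-15) = 1.

gcd(52, 45) = 1; s = 13, t = -15 (check: 52·13 + 45·(-15) = 1).


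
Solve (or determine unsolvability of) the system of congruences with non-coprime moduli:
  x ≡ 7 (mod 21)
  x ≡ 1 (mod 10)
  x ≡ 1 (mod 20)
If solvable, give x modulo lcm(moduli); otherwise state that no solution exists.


Moduli 21, 10, 20 are not pairwise coprime, so CRT works modulo lcm(m_i) when all pairwise compatibility conditions hold.
Pairwise compatibility: gcd(m_i, m_j) must divide a_i - a_j for every pair.
Merge one congruence at a time:
  Start: x ≡ 7 (mod 21).
  Combine with x ≡ 1 (mod 10): gcd(21, 10) = 1; 1 - 7 = -6, which IS divisible by 1, so compatible.
    Write x = 7 + 21·t and substitute into x ≡ 1 (mod 10): 21·t ≡ 1 − 7 = -6 (mod 10).
    Reduce coefficients mod 10: 1·t ≡ 4 (mod 10).
    So t ≡ 4 (mod 10).
    Then x = 7 + 21·4 = 91, valid modulo lcm(21, 10) = 210: x ≡ 91 (mod 210).
  Combine with x ≡ 1 (mod 20): gcd(210, 20) = 10; 1 - 91 = -90, which IS divisible by 10, so compatible.
    Write x = 91 + 210·t and substitute into x ≡ 1 (mod 20): 210·t ≡ 1 − 91 = -90 (mod 20).
    Divide the congruence (and modulus) by g = 10: 21·t ≡ -9 (mod 2).
    Reduce coefficients mod 2: 1·t ≡ 1 (mod 2).
    So t ≡ 1 (mod 2).
    Then x = 91 + 210·1 = 301, valid modulo lcm(210, 20) = 420: x ≡ 301 (mod 420).
Verify: 301 mod 21 = 7, 301 mod 10 = 1, 301 mod 20 = 1.

x ≡ 301 (mod 420).


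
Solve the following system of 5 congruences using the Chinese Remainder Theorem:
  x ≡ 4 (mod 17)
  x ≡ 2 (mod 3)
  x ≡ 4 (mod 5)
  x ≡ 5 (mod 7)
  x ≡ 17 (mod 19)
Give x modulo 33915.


Product of moduli M = 17 · 3 · 5 · 7 · 19 = 33915.
Merge one congruence at a time:
  Start: x ≡ 4 (mod 17).
  Combine with x ≡ 2 (mod 3); new modulus lcm = 51.
    Write x = 4 + 17·t and substitute into x ≡ 2 (mod 3): 17·t ≡ 2 − 4 = -2 (mod 3).
    Reduce coefficients mod 3: 2·t ≡ 1 (mod 3).
    The inverse of 2 mod 3 is 2 (since 2·2 = 4 = 1·3 + 1), so t ≡ 2·1 = 2 ≡ 2 (mod 3).
    Then x = 4 + 17·2 = 38, valid modulo lcm(17, 3) = 51: x ≡ 38 (mod 51).
  Combine with x ≡ 4 (mod 5); new modulus lcm = 255.
    Write x = 38 + 51·t and substitute into x ≡ 4 (mod 5): 51·t ≡ 4 − 38 = -34 (mod 5).
    Reduce coefficients mod 5: 1·t ≡ 1 (mod 5).
    So t ≡ 1 (mod 5).
    Then x = 38 + 51·1 = 89, valid modulo lcm(51, 5) = 255: x ≡ 89 (mod 255).
  Combine with x ≡ 5 (mod 7); new modulus lcm = 1785.
    Write x = 89 + 255·t and substitute into x ≡ 5 (mod 7): 255·t ≡ 5 − 89 = -84 (mod 7).
    Reduce coefficients mod 7: 3·t ≡ 0 (mod 7).
    The inverse of 3 mod 7 is 5 (since 3·5 = 15 = 2·7 + 1), so t ≡ 5·0 = 0 ≡ 0 (mod 7).
    Then x = 89 + 255·0 = 89, valid modulo lcm(255, 7) = 1785: x ≡ 89 (mod 1785).
  Combine with x ≡ 17 (mod 19); new modulus lcm = 33915.
    Write x = 89 + 1785·t and substitute into x ≡ 17 (mod 19): 1785·t ≡ 17 − 89 = -72 (mod 19).
    Reduce coefficients mod 19: 18·t ≡ 4 (mod 19).
    The inverse of 18 mod 19 is 18 (since 18·18 = 324 = 17·19 + 1), so t ≡ 18·4 = 72 ≡ 15 (mod 19).
    Then x = 89 + 1785·15 = 26864, valid modulo lcm(1785, 19) = 33915: x ≡ 26864 (mod 33915).
Verify against each original: 26864 mod 17 = 4, 26864 mod 3 = 2, 26864 mod 5 = 4, 26864 mod 7 = 5, 26864 mod 19 = 17.

x ≡ 26864 (mod 33915).


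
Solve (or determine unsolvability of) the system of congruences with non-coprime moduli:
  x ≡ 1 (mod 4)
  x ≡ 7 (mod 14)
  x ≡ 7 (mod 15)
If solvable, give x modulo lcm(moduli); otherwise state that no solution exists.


Moduli 4, 14, 15 are not pairwise coprime, so CRT works modulo lcm(m_i) when all pairwise compatibility conditions hold.
Pairwise compatibility: gcd(m_i, m_j) must divide a_i - a_j for every pair.
Merge one congruence at a time:
  Start: x ≡ 1 (mod 4).
  Combine with x ≡ 7 (mod 14): gcd(4, 14) = 2; 7 - 1 = 6, which IS divisible by 2, so compatible.
    Write x = 1 + 4·t and substitute into x ≡ 7 (mod 14): 4·t ≡ 7 − 1 = 6 (mod 14).
    Divide the congruence (and modulus) by g = 2: 2·t ≡ 3 (mod 7).
    The inverse of 2 mod 7 is 4 (since 2·4 = 8 = 1·7 + 1), so t ≡ 4·3 = 12 ≡ 5 (mod 7).
    Then x = 1 + 4·5 = 21, valid modulo lcm(4, 14) = 28: x ≡ 21 (mod 28).
  Combine with x ≡ 7 (mod 15): gcd(28, 15) = 1; 7 - 21 = -14, which IS divisible by 1, so compatible.
    Write x = 21 + 28·t and substitute into x ≡ 7 (mod 15): 28·t ≡ 7 − 21 = -14 (mod 15).
    Reduce coefficients mod 15: 13·t ≡ 1 (mod 15).
    The inverse of 13 mod 15 is 7 (since 13·7 = 91 = 6·15 + 1), so t ≡ 7·1 = 7 ≡ 7 (mod 15).
    Then x = 21 + 28·7 = 217, valid modulo lcm(28, 15) = 420: x ≡ 217 (mod 420).
Verify: 217 mod 4 = 1, 217 mod 14 = 7, 217 mod 15 = 7.

x ≡ 217 (mod 420).


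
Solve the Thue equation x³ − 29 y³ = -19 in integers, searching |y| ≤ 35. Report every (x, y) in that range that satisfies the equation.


The equation is x³ - 29y³ = -19. For fixed y, x³ = 29·y³ − 19, so a solution requires the RHS to be a perfect cube.
Strategy: iterate y from -35 to 35, compute RHS = 29·y³ − 19, and check whether it is a (positive or negative) perfect cube.
Check small values of y:
  y = 0: RHS = -19 is not a perfect cube.
  y = 1: RHS = 10 is not a perfect cube.
  y = -1: RHS = -48 is not a perfect cube.
  y = 2: RHS = 213 is not a perfect cube.
  y = -2: RHS = -251 is not a perfect cube.
  y = 3: RHS = 764 is not a perfect cube.
  y = -3: RHS = -802 is not a perfect cube.
Continuing the search up to |y| = 35 finds no solutions either.
No (x, y) in the scanned range satisfies the equation.

No integer solutions with |y| ≤ 35.


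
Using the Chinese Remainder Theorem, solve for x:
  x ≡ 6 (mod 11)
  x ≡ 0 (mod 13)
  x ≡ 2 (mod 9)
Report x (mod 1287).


Moduli 11, 13, 9 are pairwise coprime; by CRT there is a unique solution modulo M = 11 · 13 · 9 = 1287.
Solve pairwise, accumulating the modulus:
  Start with x ≡ 6 (mod 11).
  Combine with x ≡ 0 (mod 13): since gcd(11, 13) = 1, we get a unique residue mod 143.
    Write x = 6 + 11·t and substitute into x ≡ 0 (mod 13): 11·t ≡ 0 − 6 = -6 (mod 13).
    Reduce coefficients mod 13: 11·t ≡ 7 (mod 13).
    The inverse of 11 mod 13 is 6 (since 11·6 = 66 = 5·13 + 1), so t ≡ 6·7 = 42 ≡ 3 (mod 13).
    Then x = 6 + 11·3 = 39, valid modulo lcm(11, 13) = 143: x ≡ 39 (mod 143).
  Combine with x ≡ 2 (mod 9): since gcd(143, 9) = 1, we get a unique residue mod 1287.
    Write x = 39 + 143·t and substitute into x ≡ 2 (mod 9): 143·t ≡ 2 − 39 = -37 (mod 9).
    Reduce coefficients mod 9: 8·t ≡ 8 (mod 9).
    The inverse of 8 mod 9 is 8 (since 8·8 = 64 = 7·9 + 1), so t ≡ 8·8 = 64 ≡ 1 (mod 9).
    Then x = 39 + 143·1 = 182, valid modulo lcm(143, 9) = 1287: x ≡ 182 (mod 1287).
Verify: 182 mod 11 = 6 ✓, 182 mod 13 = 0 ✓, 182 mod 9 = 2 ✓.

x ≡ 182 (mod 1287).


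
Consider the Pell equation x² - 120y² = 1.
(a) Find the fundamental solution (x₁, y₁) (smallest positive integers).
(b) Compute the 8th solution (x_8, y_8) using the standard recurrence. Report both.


Step 1: Find the fundamental solution (x₁, y₁) of x² - 120y² = 1.
  Expand √120 as a continued fraction. a₀ = ⌊√120⌋ = 10; iterate m_{k+1} = d_k·a_k − m_k, d_{k+1} = (120 − m_{k+1}²)/d_k, a_{k+1} = ⌊(a₀ + m_{k+1})/d_{k+1}⌋ (starting m₀ = 0, d₀ = 1), with convergents p_k = a_k·p_{k-1} + p_{k-2}, q_k = a_k·q_{k-1} + q_{k-2} (p₋₁ = 1, q₋₁ = 0):
  k = 0: a₀ = 10; p₀/q₀ = 10/1; p₀² − 120·q₀² = 100 − 120 = -20.
  k = 1: m = 10, d = 20, a = ⌊(10 + 10)/20⌋ = 1; p/q = (1·10 + 1)/(1·1 + 0) = 11/1; p² − 120·q² = 121 − 120 = 1.
  The first convergent with p² − 120·q² = 1 gives the fundamental solution (x₁, y₁) = (11, 1).
Step 2: Apply the recurrence (x_{n+1}, y_{n+1}) = (x₁x_n + 120y₁y_n, x₁y_n + y₁x_n) repeatedly.
  From (x_1, y_1) = (11, 1): x_2 = 11·11 + 120·1·1 = 241; y_2 = 11·1 + 1·11 = 22.
  From (x_2, y_2) = (241, 22): x_3 = 11·241 + 120·1·22 = 5291; y_3 = 11·22 + 1·241 = 483.
  From (x_3, y_3) = (5291, 483): x_4 = 11·5291 + 120·1·483 = 116161; y_4 = 11·483 + 1·5291 = 10604.
  From (x_4, y_4) = (116161, 10604): x_5 = 11·116161 + 120·1·10604 = 2550251; y_5 = 11·10604 + 1·116161 = 232805.
  From (x_5, y_5) = (2550251, 232805): x_6 = 11·2550251 + 120·1·232805 = 55989361; y_6 = 11·232805 + 1·2550251 = 5111106.
  From (x_6, y_6) = (55989361, 5111106): x_7 = 11·55989361 + 120·1·5111106 = 1229215691; y_7 = 11·5111106 + 1·55989361 = 112211527.
  From (x_7, y_7) = (1229215691, 112211527): x_8 = 11·1229215691 + 120·1·112211527 = 26986755841; y_8 = 11·112211527 + 1·1229215691 = 2463542488.
Step 3: Verify x_8² - 120·y_8² = 728284990821747617281 - 728284990821747617280 = 1 (should be 1). ✓

(x_1, y_1) = (11, 1); (x_8, y_8) = (26986755841, 2463542488).


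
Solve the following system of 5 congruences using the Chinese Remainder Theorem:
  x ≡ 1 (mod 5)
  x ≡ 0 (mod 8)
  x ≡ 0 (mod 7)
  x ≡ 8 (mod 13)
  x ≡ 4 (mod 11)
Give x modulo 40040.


Product of moduli M = 5 · 8 · 7 · 13 · 11 = 40040.
Merge one congruence at a time:
  Start: x ≡ 1 (mod 5).
  Combine with x ≡ 0 (mod 8); new modulus lcm = 40.
    Write x = 1 + 5·t and substitute into x ≡ 0 (mod 8): 5·t ≡ 0 − 1 = -1 (mod 8).
    Reduce coefficients mod 8: 5·t ≡ 7 (mod 8).
    The inverse of 5 mod 8 is 5 (since 5·5 = 25 = 3·8 + 1), so t ≡ 5·7 = 35 ≡ 3 (mod 8).
    Then x = 1 + 5·3 = 16, valid modulo lcm(5, 8) = 40: x ≡ 16 (mod 40).
  Combine with x ≡ 0 (mod 7); new modulus lcm = 280.
    Write x = 16 + 40·t and substitute into x ≡ 0 (mod 7): 40·t ≡ 0 − 16 = -16 (mod 7).
    Reduce coefficients mod 7: 5·t ≡ 5 (mod 7).
    The inverse of 5 mod 7 is 3 (since 5·3 = 15 = 2·7 + 1), so t ≡ 3·5 = 15 ≡ 1 (mod 7).
    Then x = 16 + 40·1 = 56, valid modulo lcm(40, 7) = 280: x ≡ 56 (mod 280).
  Combine with x ≡ 8 (mod 13); new modulus lcm = 3640.
    Write x = 56 + 280·t and substitute into x ≡ 8 (mod 13): 280·t ≡ 8 − 56 = -48 (mod 13).
    Reduce coefficients mod 13: 7·t ≡ 4 (mod 13).
    The inverse of 7 mod 13 is 2 (since 7·2 = 14 = 1·13 + 1), so t ≡ 2·4 = 8 ≡ 8 (mod 13).
    Then x = 56 + 280·8 = 2296, valid modulo lcm(280, 13) = 3640: x ≡ 2296 (mod 3640).
  Combine with x ≡ 4 (mod 11); new modulus lcm = 40040.
    Write x = 2296 + 3640·t and substitute into x ≡ 4 (mod 11): 3640·t ≡ 4 − 2296 = -2292 (mod 11).
    Reduce coefficients mod 11: 10·t ≡ 7 (mod 11).
    The inverse of 10 mod 11 is 10 (since 10·10 = 100 = 9·11 + 1), so t ≡ 10·7 = 70 ≡ 4 (mod 11).
    Then x = 2296 + 3640·4 = 16856, valid modulo lcm(3640, 11) = 40040: x ≡ 16856 (mod 40040).
Verify against each original: 16856 mod 5 = 1, 16856 mod 8 = 0, 16856 mod 7 = 0, 16856 mod 13 = 8, 16856 mod 11 = 4.

x ≡ 16856 (mod 40040).


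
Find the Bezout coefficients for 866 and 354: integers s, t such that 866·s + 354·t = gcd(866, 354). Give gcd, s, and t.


Euclidean algorithm on (866, 354) — divide until remainder is 0:
  866 = 2 · 354 + 158
  354 = 2 · 158 + 38
  158 = 4 · 38 + 6
  38 = 6 · 6 + 2
  6 = 3 · 2 + 0
gcd(866, 354) = 2.
Track Bezout coefficients alongside the remainders: start with r₀ = 866 = a·1 + b·0 (s = 1, t = 0) and r₁ = 354 = a·0 + b·1 (s = 0, t = 1); each new remainder r_{k+1} = r_{k-1} − q_k·r_k inherits s_{k+1} = s_{k-1} − q_k·s_k, t_{k+1} = t_{k-1} − q_k·t_k, so r_k = a·s_k + b·t_k at every step:
  q = 2: r = 158, s = 1 − 2·0 = 1, t = 0 − 2·1 = -2  (check: 866·1 + 354·(-2) = 158)
  q = 2: r = 38, s = 0 − 2·1 = -2, t = 1 − 2·(-2) = 5  (check: 866·(-2) + 354·5 = 38)
  q = 4: r = 6, s = 1 − 4·(-2) = 9, t = -2 − 4·5 = -22  (check: 866·9 + 354·(-22) = 6)
  q = 6: r = 2, s = -2 − 6·9 = -56, t = 5 − 6·(-22) = 137  (check: 866·(-56) + 354·137 = 2)
The row with r = 2 (the gcd) gives the Bezout coefficients s = -56, t = 137.
Result: 866 · (-56) + 354 · (137) = 2.

gcd(866, 354) = 2; s = -56, t = 137 (check: 866·(-56) + 354·137 = 2).


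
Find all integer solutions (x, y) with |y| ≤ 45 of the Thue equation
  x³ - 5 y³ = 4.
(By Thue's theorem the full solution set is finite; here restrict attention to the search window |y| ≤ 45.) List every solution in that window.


The equation is x³ - 5y³ = 4. For fixed y, x³ = 5·y³ + 4, so a solution requires the RHS to be a perfect cube.
Strategy: iterate y from -45 to 45, compute RHS = 5·y³ + 4, and check whether it is a (positive or negative) perfect cube.
Check small values of y:
  y = 0: RHS = 4 is not a perfect cube.
  y = 1: RHS = 9 is not a perfect cube.
  y = -1: RHS = -1 = (-1)³ ⇒ x = -1 works.
  y = 2: RHS = 44 is not a perfect cube.
  y = -2: RHS = -36 is not a perfect cube.
  y = 3: RHS = 139 is not a perfect cube.
  y = -3: RHS = -131 is not a perfect cube.
Continuing the search up to |y| = 45 finds no further solutions beyond those listed.
Collected solutions: (-1, -1).

Solutions (with |y| ≤ 45): (-1, -1).


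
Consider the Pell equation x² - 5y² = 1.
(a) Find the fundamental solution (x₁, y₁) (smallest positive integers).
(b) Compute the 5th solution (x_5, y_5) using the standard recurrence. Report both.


Step 1: Find the fundamental solution (x₁, y₁) of x² - 5y² = 1.
  Expand √5 as a continued fraction. a₀ = ⌊√5⌋ = 2; iterate m_{k+1} = d_k·a_k − m_k, d_{k+1} = (5 − m_{k+1}²)/d_k, a_{k+1} = ⌊(a₀ + m_{k+1})/d_{k+1}⌋ (starting m₀ = 0, d₀ = 1), with convergents p_k = a_k·p_{k-1} + p_{k-2}, q_k = a_k·q_{k-1} + q_{k-2} (p₋₁ = 1, q₋₁ = 0):
  k = 0: a₀ = 2; p₀/q₀ = 2/1; p₀² − 5·q₀² = 4 − 5 = -1.
  k = 1: m = 2, d = 1, a = ⌊(2 + 2)/1⌋ = 4; p/q = (4·2 + 1)/(4·1 + 0) = 9/4; p² − 5·q² = 81 − 80 = 1.
  The first convergent with p² − 5·q² = 1 gives the fundamental solution (x₁, y₁) = (9, 4).
Step 2: Apply the recurrence (x_{n+1}, y_{n+1}) = (x₁x_n + 5y₁y_n, x₁y_n + y₁x_n) repeatedly.
  From (x_1, y_1) = (9, 4): x_2 = 9·9 + 5·4·4 = 161; y_2 = 9·4 + 4·9 = 72.
  From (x_2, y_2) = (161, 72): x_3 = 9·161 + 5·4·72 = 2889; y_3 = 9·72 + 4·161 = 1292.
  From (x_3, y_3) = (2889, 1292): x_4 = 9·2889 + 5·4·1292 = 51841; y_4 = 9·1292 + 4·2889 = 23184.
  From (x_4, y_4) = (51841, 23184): x_5 = 9·51841 + 5·4·23184 = 930249; y_5 = 9·23184 + 4·51841 = 416020.
Step 3: Verify x_5² - 5·y_5² = 865363202001 - 865363202000 = 1 (should be 1). ✓

(x_1, y_1) = (9, 4); (x_5, y_5) = (930249, 416020).


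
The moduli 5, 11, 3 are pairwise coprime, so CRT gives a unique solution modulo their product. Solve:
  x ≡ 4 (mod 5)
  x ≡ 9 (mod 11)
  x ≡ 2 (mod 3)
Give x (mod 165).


Moduli 5, 11, 3 are pairwise coprime; by CRT there is a unique solution modulo M = 5 · 11 · 3 = 165.
Solve pairwise, accumulating the modulus:
  Start with x ≡ 4 (mod 5).
  Combine with x ≡ 9 (mod 11): since gcd(5, 11) = 1, we get a unique residue mod 55.
    Write x = 4 + 5·t and substitute into x ≡ 9 (mod 11): 5·t ≡ 9 − 4 = 5 (mod 11).
    The inverse of 5 mod 11 is 9 (since 5·9 = 45 = 4·11 + 1), so t ≡ 9·5 = 45 ≡ 1 (mod 11).
    Then x = 4 + 5·1 = 9, valid modulo lcm(5, 11) = 55: x ≡ 9 (mod 55).
  Combine with x ≡ 2 (mod 3): since gcd(55, 3) = 1, we get a unique residue mod 165.
    Write x = 9 + 55·t and substitute into x ≡ 2 (mod 3): 55·t ≡ 2 − 9 = -7 (mod 3).
    Reduce coefficients mod 3: 1·t ≡ 2 (mod 3).
    So t ≡ 2 (mod 3).
    Then x = 9 + 55·2 = 119, valid modulo lcm(55, 3) = 165: x ≡ 119 (mod 165).
Verify: 119 mod 5 = 4 ✓, 119 mod 11 = 9 ✓, 119 mod 3 = 2 ✓.

x ≡ 119 (mod 165).


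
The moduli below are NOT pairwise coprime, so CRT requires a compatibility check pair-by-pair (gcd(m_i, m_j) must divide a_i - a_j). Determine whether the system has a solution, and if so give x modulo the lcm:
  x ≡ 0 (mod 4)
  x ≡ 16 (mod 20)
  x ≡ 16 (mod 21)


Moduli 4, 20, 21 are not pairwise coprime, so CRT works modulo lcm(m_i) when all pairwise compatibility conditions hold.
Pairwise compatibility: gcd(m_i, m_j) must divide a_i - a_j for every pair.
Merge one congruence at a time:
  Start: x ≡ 0 (mod 4).
  Combine with x ≡ 16 (mod 20): gcd(4, 20) = 4; 16 - 0 = 16, which IS divisible by 4, so compatible.
    Write x = 0 + 4·t and substitute into x ≡ 16 (mod 20): 4·t ≡ 16 − 0 = 16 (mod 20).
    Divide the congruence (and modulus) by g = 4: 1·t ≡ 4 (mod 5).
    So t ≡ 4 (mod 5).
    Then x = 0 + 4·4 = 16, valid modulo lcm(4, 20) = 20: x ≡ 16 (mod 20).
  Combine with x ≡ 16 (mod 21): gcd(20, 21) = 1; 16 - 16 = 0, which IS divisible by 1, so compatible.
    Write x = 16 + 20·t and substitute into x ≡ 16 (mod 21): 20·t ≡ 16 − 16 = 0 (mod 21).
    The inverse of 20 mod 21 is 20 (since 20·20 = 400 = 19·21 + 1), so t ≡ 20·0 = 0 ≡ 0 (mod 21).
    Then x = 16 + 20·0 = 16, valid modulo lcm(20, 21) = 420: x ≡ 16 (mod 420).
Verify: 16 mod 4 = 0, 16 mod 20 = 16, 16 mod 21 = 16.

x ≡ 16 (mod 420).


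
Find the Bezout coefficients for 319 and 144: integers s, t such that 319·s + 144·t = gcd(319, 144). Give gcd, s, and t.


Euclidean algorithm on (319, 144) — divide until remainder is 0:
  319 = 2 · 144 + 31
  144 = 4 · 31 + 20
  31 = 1 · 20 + 11
  20 = 1 · 11 + 9
  11 = 1 · 9 + 2
  9 = 4 · 2 + 1
  2 = 2 · 1 + 0
gcd(319, 144) = 1.
Track Bezout coefficients alongside the remainders: start with r₀ = 319 = a·1 + b·0 (s = 1, t = 0) and r₁ = 144 = a·0 + b·1 (s = 0, t = 1); each new remainder r_{k+1} = r_{k-1} − q_k·r_k inherits s_{k+1} = s_{k-1} − q_k·s_k, t_{k+1} = t_{k-1} − q_k·t_k, so r_k = a·s_k + b·t_k at every step:
  q = 2: r = 31, s = 1 − 2·0 = 1, t = 0 − 2·1 = -2  (check: 319·1 + 144·(-2) = 31)
  q = 4: r = 20, s = 0 − 4·1 = -4, t = 1 − 4·(-2) = 9  (check: 319·(-4) + 144·9 = 20)
  q = 1: r = 11, s = 1 − 1·(-4) = 5, t = -2 − 1·9 = -11  (check: 319·5 + 144·(-11) = 11)
  q = 1: r = 9, s = -4 − 1·5 = -9, t = 9 − 1·(-11) = 20  (check: 319·(-9) + 144·20 = 9)
  q = 1: r = 2, s = 5 − 1·(-9) = 14, t = -11 − 1·20 = -31  (check: 319·14 + 144·(-31) = 2)
  q = 4: r = 1, s = -9 − 4·14 = -65, t = 20 − 4·(-31) = 144  (check: 319·(-65) + 144·144 = 1)
The row with r = 1 (the gcd) gives the Bezout coefficients s = -65, t = 144.
Result: 319 · (-65) + 144 · (144) = 1.

gcd(319, 144) = 1; s = -65, t = 144 (check: 319·(-65) + 144·144 = 1).


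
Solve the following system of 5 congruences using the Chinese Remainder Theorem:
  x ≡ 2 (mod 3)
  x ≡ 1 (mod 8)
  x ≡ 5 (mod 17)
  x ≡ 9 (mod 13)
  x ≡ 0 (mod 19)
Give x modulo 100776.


Product of moduli M = 3 · 8 · 17 · 13 · 19 = 100776.
Merge one congruence at a time:
  Start: x ≡ 2 (mod 3).
  Combine with x ≡ 1 (mod 8); new modulus lcm = 24.
    Write x = 2 + 3·t and substitute into x ≡ 1 (mod 8): 3·t ≡ 1 − 2 = -1 (mod 8).
    Reduce coefficients mod 8: 3·t ≡ 7 (mod 8).
    The inverse of 3 mod 8 is 3 (since 3·3 = 9 = 1·8 + 1), so t ≡ 3·7 = 21 ≡ 5 (mod 8).
    Then x = 2 + 3·5 = 17, valid modulo lcm(3, 8) = 24: x ≡ 17 (mod 24).
  Combine with x ≡ 5 (mod 17); new modulus lcm = 408.
    Write x = 17 + 24·t and substitute into x ≡ 5 (mod 17): 24·t ≡ 5 − 17 = -12 (mod 17).
    Reduce coefficients mod 17: 7·t ≡ 5 (mod 17).
    The inverse of 7 mod 17 is 5 (since 7·5 = 35 = 2·17 + 1), so t ≡ 5·5 = 25 ≡ 8 (mod 17).
    Then x = 17 + 24·8 = 209, valid modulo lcm(24, 17) = 408: x ≡ 209 (mod 408).
  Combine with x ≡ 9 (mod 13); new modulus lcm = 5304.
    Write x = 209 + 408·t and substitute into x ≡ 9 (mod 13): 408·t ≡ 9 − 209 = -200 (mod 13).
    Reduce coefficients mod 13: 5·t ≡ 8 (mod 13).
    The inverse of 5 mod 13 is 8 (since 5·8 = 40 = 3·13 + 1), so t ≡ 8·8 = 64 ≡ 12 (mod 13).
    Then x = 209 + 408·12 = 5105, valid modulo lcm(408, 13) = 5304: x ≡ 5105 (mod 5304).
  Combine with x ≡ 0 (mod 19); new modulus lcm = 100776.
    Write x = 5105 + 5304·t and substitute into x ≡ 0 (mod 19): 5304·t ≡ 0 − 5105 = -5105 (mod 19).
    Reduce coefficients mod 19: 3·t ≡ 6 (mod 19).
    The inverse of 3 mod 19 is 13 (since 3·13 = 39 = 2·19 + 1), so t ≡ 13·6 = 78 ≡ 2 (mod 19).
    Then x = 5105 + 5304·2 = 15713, valid modulo lcm(5304, 19) = 100776: x ≡ 15713 (mod 100776).
Verify against each original: 15713 mod 3 = 2, 15713 mod 8 = 1, 15713 mod 17 = 5, 15713 mod 13 = 9, 15713 mod 19 = 0.

x ≡ 15713 (mod 100776).
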